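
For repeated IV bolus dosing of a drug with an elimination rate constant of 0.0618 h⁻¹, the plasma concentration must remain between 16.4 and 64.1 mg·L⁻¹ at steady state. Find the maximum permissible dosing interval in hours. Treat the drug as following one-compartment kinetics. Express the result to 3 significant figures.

22.1 h

Between IV bolus doses, concentration decays as C = C₀·e^(−kτ), so C_peak/C_trough = e^(kτ).
τ_max = ln(C_peak/C_trough) / k = ln(64.1/16.4) / 0.06180 = 1.363 / 0.06180 = 22.06 h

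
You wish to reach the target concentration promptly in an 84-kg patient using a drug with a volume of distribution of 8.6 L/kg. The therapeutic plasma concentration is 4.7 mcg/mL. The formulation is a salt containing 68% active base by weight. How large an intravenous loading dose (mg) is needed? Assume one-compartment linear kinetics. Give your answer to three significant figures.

Vd(total) = 84 kg × 8.6 L/kg = 722.4 L
The loading dose fills Vd to the target concentration.
LD = Vd × C / S = 722.4 × 4.700 / 0.68 = 4993 mg

4990 mg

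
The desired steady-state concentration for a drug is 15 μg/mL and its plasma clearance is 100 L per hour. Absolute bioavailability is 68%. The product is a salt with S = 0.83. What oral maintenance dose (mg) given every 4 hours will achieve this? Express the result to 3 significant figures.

10600 mg

D = CL × Css × τ / F / S = 100.0 × 15 × 4 / 0.68 / 0.83 = 10630 mg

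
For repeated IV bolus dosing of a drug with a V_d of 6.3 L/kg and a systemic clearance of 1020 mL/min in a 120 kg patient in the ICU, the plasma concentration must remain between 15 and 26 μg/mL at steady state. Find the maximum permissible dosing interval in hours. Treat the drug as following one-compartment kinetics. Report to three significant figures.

6.79 h

Total Vd = 6.3 × 120 = 756.0 L
CL = 1020 mL/min × 60/1000 = 61.20 L/h
k = CL / Vd = 61.20 / 756.0 = 0.08095 h⁻¹
Between IV bolus doses, concentration decays as C = C₀·e^(−kτ), so C_peak/C_trough = e^(kτ).
τ_max = ln(C_peak/C_trough) / k = ln(26/15) / 0.08095 = 0.5500 / 0.08095 = 6.794 h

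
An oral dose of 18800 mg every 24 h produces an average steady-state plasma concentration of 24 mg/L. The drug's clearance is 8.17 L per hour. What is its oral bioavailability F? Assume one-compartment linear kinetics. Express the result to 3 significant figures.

F·D/τ = CL·Css at steady state → F = CL·Css·τ / D.
F = 8.17 × 24 × 24 / 18800 = 0.250

0.250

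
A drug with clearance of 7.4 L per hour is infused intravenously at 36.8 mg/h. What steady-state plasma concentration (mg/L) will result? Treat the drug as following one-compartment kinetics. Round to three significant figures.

4.97 mg/L

Css = rate / CL = 36.8 / 7.400 = 4.973 mg/L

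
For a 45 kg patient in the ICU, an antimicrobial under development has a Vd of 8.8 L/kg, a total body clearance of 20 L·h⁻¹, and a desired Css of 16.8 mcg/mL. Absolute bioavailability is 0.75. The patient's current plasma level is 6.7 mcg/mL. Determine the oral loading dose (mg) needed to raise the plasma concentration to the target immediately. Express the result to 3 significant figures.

Vd = 8.8 L/kg × 45 kg = 396.0 L
Loading dose depends on Vd (not clearance): it fills the distribution volume.
Concentration deficit ΔC = 16.8 − 6.7 = 10.10 mg/L
LD = Vd × ΔC / F = 396.0 × 10.10 / 0.75 = 5333 mg

5330 mg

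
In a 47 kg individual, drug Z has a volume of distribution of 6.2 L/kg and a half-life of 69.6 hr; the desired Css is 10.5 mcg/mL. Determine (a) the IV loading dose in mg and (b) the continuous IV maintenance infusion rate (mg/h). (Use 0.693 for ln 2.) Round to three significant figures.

(a) 3060 mg; (b) 30.5 mg/h

Vd(total) = 47 kg × 6.2 L/kg = 291.4 L
LD = Vd × C = 291.4 × 10.5 = 3060 mg
CL = 0.693 × Vd / t½ = 0.693 × 291.4 / 69.6 = 2.901 L/h
Infusion rate = CL × Css = 2.901 × 10.5 = 30.46 mg/h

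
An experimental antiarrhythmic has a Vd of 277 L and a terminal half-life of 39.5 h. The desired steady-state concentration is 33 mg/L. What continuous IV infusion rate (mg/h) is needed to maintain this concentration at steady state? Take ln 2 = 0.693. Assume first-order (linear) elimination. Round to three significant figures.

CL = 0.693 × Vd / t½ = 0.693 × 277.0 / 39.5 = 4.860 L/h
Infusion rate = CL × Css = 4.860 × 33 = 160.4 mg/h

160 mg/h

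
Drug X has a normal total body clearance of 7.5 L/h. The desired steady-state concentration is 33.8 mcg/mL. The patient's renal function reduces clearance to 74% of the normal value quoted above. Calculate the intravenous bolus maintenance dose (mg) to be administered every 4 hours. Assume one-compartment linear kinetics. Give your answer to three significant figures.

750 mg

Patient clearance = 0.74 × 7.500 = 5.550 L/h
At steady state, dose per interval replaces the amount cleared in that interval: D/τ = CL·Css.
D = CL × Css × τ = 5.550 × 33.8 × 4 = 750.4 mg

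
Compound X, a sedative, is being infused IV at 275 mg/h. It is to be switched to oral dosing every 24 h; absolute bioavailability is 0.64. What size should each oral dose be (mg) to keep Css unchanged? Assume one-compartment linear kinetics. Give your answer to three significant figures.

To maintain the same Css, the systemic dosing rate must be unchanged: F·D/τ = infusion rate.
D = rate × τ / F = 275 × 24 / 0.64 = 10310 mg

10300 mg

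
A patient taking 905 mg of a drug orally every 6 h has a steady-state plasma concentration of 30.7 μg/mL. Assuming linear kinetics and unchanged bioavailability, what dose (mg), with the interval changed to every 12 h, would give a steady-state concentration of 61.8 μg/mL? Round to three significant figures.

3640 mg

For first-order elimination, Css ∝ F·D/(CL·τ); F and CL are unchanged, so Css ∝ D/τ.
D₂ = D₁ × (Css,target / Css,current) × (τ₂/τ₁) = 905 × (61.8/30.7) × (12/6) = 3644 mg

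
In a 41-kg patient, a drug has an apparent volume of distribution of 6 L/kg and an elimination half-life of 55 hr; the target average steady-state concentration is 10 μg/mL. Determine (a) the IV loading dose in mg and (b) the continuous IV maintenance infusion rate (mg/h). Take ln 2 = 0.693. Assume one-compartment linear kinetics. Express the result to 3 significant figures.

Total Vd = 6 × 41 = 246.0 L
LD = Vd × C = 246.0 × 10 = 2460 mg
CL = 0.693 × Vd / t½ = 0.693 × 246.0 / 55 = 3.100 L/h
Infusion rate = CL × Css = 3.100 × 10 = 31.00 mg/h

(a) 2460 mg; (b) 31.0 mg/h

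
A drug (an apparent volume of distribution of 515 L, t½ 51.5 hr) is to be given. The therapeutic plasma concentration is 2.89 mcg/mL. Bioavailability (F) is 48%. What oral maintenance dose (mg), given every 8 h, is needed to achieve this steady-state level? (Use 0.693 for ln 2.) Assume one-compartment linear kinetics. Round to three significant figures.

334 mg

k = 0.693/51.5 = 0.01346 h⁻¹, so CL = k·Vd = 0.01346 × 515.0 = 6.932 L/h
D = CL × Css × τ / F = 6.932 × 2.89 × 8 / 0.48 = 333.9 mg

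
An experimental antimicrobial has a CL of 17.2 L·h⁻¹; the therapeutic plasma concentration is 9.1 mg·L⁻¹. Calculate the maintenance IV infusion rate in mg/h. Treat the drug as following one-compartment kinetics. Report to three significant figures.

157 mg/h

Rate = CL × Css = 17.20 × 9.1 = 156.5 mg/h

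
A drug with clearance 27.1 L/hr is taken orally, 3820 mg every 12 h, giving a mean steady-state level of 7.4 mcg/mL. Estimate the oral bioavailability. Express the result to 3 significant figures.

F·D/τ = CL·Css at steady state → F = CL·Css·τ / D.
F = 27.1 × 7.4 × 12 / 3820 = 0.630

0.630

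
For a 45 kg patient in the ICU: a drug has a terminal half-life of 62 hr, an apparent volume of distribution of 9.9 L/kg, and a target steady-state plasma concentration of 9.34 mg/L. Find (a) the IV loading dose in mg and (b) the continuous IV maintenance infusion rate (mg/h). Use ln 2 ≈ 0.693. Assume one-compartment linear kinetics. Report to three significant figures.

Total Vd = 9.9 × 45 = 445.5 L
LD = Vd × C = 445.5 × 9.34 = 4161 mg
CL = 0.693 × Vd / t½ = 0.693 × 445.5 / 62 = 4.980 L/h
Infusion rate = CL × Css = 4.980 × 9.34 = 46.51 mg/h

(a) 4160 mg; (b) 46.5 mg/h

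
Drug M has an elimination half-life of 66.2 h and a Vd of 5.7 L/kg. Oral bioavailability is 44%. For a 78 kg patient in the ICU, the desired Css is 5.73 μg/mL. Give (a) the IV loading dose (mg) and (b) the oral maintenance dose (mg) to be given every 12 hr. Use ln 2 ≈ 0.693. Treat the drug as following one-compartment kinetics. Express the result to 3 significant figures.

Total Vd = 5.7 × 78 = 444.6 L
LD = Vd × C = 444.6 × 5.73 = 2548 mg
CL = 0.693 × Vd / t½ = 0.693 × 444.6 / 66.2 = 4.654 L/h
D = CL × Css × τ / F = 4.654 × 5.73 × 12 / 0.44 = 727.3 mg

(a) 2550 mg; (b) 727 mg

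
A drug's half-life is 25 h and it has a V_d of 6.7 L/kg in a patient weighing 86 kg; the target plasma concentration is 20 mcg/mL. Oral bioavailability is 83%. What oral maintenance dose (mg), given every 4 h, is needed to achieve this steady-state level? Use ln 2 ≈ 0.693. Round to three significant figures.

Vd(total) = 86 kg × 6.7 L/kg = 576.2 L
CL = ln 2 · Vd / t½ = 0.693 × 576.2 / 25 = 15.97 L/h
D = CL × Css × τ / F = 15.97 × 20 × 4 / 0.83 = 1539 mg

1540 mg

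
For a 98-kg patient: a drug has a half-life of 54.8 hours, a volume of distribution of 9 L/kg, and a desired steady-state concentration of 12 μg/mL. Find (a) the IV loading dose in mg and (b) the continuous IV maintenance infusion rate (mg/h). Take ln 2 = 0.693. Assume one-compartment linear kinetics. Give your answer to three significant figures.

Vd(total) = 98 kg × 9 L/kg = 882.0 L
LD = Vd × C = 882.0 × 12 = 10580 mg
CL = 0.693 × Vd / t½ = 0.693 × 882.0 / 54.8 = 11.15 L/h
Infusion rate = CL × Css = 11.15 × 12 = 133.8 mg/h

(a) 10600 mg; (b) 134 mg/h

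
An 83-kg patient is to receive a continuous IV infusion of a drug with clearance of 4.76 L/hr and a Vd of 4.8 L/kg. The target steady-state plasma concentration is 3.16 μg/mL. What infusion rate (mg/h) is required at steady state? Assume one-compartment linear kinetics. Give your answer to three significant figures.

Rate = CL × Css = 4.760 × 3.16 = 15.04 mg/h

15.0 mg/h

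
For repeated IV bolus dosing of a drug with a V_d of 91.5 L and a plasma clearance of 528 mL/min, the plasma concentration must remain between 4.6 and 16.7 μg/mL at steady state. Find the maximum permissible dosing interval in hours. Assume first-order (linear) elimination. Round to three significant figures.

CL = 528 mL/min × 60/1000 = 31.68 L/h
k = CL / Vd = 31.68 / 91.50 = 0.3462 h⁻¹
Between IV bolus doses, concentration decays as C = C₀·e^(−kτ), so C_peak/C_trough = e^(kτ).
τ_max = ln(C_peak/C_trough) / k = ln(16.7/4.6) / 0.3462 = 1.289 / 0.3462 = 3.723 h

3.72 h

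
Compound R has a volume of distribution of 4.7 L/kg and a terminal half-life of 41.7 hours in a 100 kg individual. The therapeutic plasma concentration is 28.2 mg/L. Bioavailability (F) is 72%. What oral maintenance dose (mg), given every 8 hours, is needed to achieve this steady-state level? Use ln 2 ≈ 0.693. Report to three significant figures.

2450 mg

Vd = 4.7 L/kg × 100 kg = 470.0 L
k = 0.693/41.7 = 0.01662 h⁻¹, so CL = k·Vd = 0.01662 × 470.0 = 7.811 L/h
D = CL × Css × τ / F = 7.811 × 28.2 × 8 / 0.72 = 2447 mg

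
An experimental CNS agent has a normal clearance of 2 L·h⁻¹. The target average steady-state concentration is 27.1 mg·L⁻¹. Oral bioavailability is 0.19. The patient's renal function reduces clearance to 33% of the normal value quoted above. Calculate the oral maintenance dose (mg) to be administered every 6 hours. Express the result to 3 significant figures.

565 mg

Patient clearance = 0.33 × 2.000 = 0.6600 L/h
D = CL × Css × τ / F = 0.6600 × 27.1 × 6 / 0.19 = 564.8 mg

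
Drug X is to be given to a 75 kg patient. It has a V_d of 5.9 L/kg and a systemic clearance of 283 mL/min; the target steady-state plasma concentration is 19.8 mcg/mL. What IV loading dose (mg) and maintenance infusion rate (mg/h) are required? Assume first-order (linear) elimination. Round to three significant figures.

(a) 8760 mg; (b) 336 mg/h

Vd(total) = 75 kg × 5.9 L/kg = 442.5 L
Loading dose = Vd × C = 442.5 × 19.8 = 8762 mg
CL = 283 mL/min = 283 × 0.06 = 16.98 L/h
Maintenance infusion rate = CL × Css = 16.98 × 19.8 = 336.2 mg/h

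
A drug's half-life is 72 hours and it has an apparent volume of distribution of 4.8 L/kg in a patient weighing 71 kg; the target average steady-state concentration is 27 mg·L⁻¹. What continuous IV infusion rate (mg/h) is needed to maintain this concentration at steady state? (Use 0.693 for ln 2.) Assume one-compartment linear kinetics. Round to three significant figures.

88.6 mg/h

Vd(total) = 71 kg × 4.8 L/kg = 340.8 L
k = 0.693/72 = 0.009625 h⁻¹, so CL = k·Vd = 0.009625 × 340.8 = 3.280 L/h
Infusion rate = CL × Css = 3.280 × 27 = 88.56 mg/h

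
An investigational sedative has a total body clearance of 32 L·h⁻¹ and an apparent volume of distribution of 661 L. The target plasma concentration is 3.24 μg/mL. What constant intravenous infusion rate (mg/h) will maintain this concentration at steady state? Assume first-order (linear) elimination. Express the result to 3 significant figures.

104 mg/h

Rate = CL × Css = 32.00 × 3.24 = 103.7 mg/h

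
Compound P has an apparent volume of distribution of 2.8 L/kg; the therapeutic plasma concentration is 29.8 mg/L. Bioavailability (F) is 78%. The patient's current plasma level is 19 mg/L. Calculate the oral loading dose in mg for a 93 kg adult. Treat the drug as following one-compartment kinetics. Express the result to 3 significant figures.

3610 mg

Vd = 2.8 L/kg × 93 kg = 260.4 L
Concentration deficit ΔC = 29.8 − 19 = 10.80 mg/L
LD = Vd × ΔC / F = 260.4 × 10.80 / 0.78 = 3606 mg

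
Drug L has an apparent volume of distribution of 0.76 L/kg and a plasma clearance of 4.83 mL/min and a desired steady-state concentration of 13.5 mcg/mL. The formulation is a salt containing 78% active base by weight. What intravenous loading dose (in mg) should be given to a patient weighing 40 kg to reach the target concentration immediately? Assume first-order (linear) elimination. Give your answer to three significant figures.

526 mg

Total Vd = 0.76 × 40 = 30.40 L
Loading dose depends on Vd (not clearance): it fills the distribution volume.
LD = Vd × C / S = 30.40 × 13.50 / 0.78 = 526.2 mg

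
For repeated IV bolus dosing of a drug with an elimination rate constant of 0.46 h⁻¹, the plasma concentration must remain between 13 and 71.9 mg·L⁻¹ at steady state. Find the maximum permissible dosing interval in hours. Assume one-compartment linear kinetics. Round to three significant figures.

3.72 h

Between IV bolus doses, concentration decays as C = C₀·e^(−kτ), so C_peak/C_trough = e^(kτ).
τ_max = ln(C_peak/C_trough) / k = ln(71.9/13) / 0.4600 = 1.710 / 0.4600 = 3.717 h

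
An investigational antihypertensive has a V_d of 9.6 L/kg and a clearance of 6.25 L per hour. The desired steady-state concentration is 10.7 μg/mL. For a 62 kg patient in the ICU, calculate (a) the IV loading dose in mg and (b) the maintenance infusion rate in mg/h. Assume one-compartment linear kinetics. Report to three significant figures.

(a) 6370 mg; (b) 66.9 mg/h

Vd = 9.6 L/kg × 62 kg = 595.2 L
Loading dose = Vd × C = 595.2 × 10.7 = 6369 mg
Maintenance infusion rate = CL × Css = 6.250 × 10.7 = 66.88 mg/h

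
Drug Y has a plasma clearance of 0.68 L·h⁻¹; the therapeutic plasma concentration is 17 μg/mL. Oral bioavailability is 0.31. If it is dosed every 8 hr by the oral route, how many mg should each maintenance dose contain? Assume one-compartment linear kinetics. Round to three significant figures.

D = CL × Css × τ / F = 0.6800 × 17 × 8 / 0.31 = 298.3 mg

298 mg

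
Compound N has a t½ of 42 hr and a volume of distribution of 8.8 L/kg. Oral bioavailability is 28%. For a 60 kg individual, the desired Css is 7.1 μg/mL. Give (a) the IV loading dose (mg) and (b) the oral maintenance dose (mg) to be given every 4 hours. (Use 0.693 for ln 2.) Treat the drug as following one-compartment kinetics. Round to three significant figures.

Total Vd = 8.8 × 60 = 528.0 L
LD = Vd × C = 528.0 × 7.1 = 3749 mg
CL = 0.693 × Vd / t½ = 0.693 × 528.0 / 42 = 8.712 L/h
D = CL × Css × τ / F = 8.712 × 7.1 × 4 / 0.28 = 883.6 mg

(a) 3750 mg; (b) 884 mg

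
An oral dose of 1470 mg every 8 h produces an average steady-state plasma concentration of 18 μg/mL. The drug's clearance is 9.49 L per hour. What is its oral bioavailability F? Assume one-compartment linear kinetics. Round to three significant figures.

F·D/τ = CL·Css at steady state → F = CL·Css·τ / D.
F = 9.49 × 18 × 8 / 1470 = 0.930

0.930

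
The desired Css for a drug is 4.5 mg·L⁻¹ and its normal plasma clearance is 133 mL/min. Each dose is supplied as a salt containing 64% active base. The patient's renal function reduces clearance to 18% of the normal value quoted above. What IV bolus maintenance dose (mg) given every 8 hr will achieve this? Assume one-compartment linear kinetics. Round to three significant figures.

80.8 mg

CL = 133 mL/min × 60/1000 = 7.980 L/h
Patient clearance = 0.18 × 7.980 = 1.436 L/h
D = CL × Css × τ / S = 1.436 × 4.5 × 8 / 0.64 = 80.78 mg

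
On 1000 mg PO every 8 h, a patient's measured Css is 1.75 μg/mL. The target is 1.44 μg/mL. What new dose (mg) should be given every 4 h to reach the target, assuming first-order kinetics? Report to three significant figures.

411 mg

With linear kinetics, Css is proportional to dose rate (D/τ) at fixed clearance.
D₂ = D₁ × (Css,target / Css,current) × (τ₂/τ₁) = 1000 × (1.44/1.75) × (4/8) = 411.4 mg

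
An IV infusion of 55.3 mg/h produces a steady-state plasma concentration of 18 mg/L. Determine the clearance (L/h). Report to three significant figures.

3.07 L/h

At steady state, infusion rate = CL × Css, so CL = rate / Css.
CL = 55.3 / 18 = 3.072 L/h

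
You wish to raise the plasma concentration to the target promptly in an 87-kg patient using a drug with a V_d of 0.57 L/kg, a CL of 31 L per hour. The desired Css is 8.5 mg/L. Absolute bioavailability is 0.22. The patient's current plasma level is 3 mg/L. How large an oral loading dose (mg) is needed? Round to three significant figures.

1240 mg

Vd = 0.57 L/kg × 87 kg = 49.59 L
Concentration deficit ΔC = 8.5 − 3 = 5.500 mg/L
LD = Vd × ΔC / F = 49.59 × 5.500 / 0.22 = 1240 mg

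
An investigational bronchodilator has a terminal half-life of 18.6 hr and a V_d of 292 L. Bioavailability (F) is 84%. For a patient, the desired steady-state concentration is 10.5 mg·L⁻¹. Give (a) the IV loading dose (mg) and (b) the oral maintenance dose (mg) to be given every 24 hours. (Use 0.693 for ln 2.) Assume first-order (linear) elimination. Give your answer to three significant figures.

LD = Vd × C = 292.0 × 10.5 = 3066 mg
CL = 0.693 × Vd / t½ = 0.693 × 292.0 / 18.6 = 10.88 L/h
D = CL × Css × τ / F = 10.88 × 10.5 × 24 / 0.84 = 3264 mg

(a) 3070 mg; (b) 3260 mg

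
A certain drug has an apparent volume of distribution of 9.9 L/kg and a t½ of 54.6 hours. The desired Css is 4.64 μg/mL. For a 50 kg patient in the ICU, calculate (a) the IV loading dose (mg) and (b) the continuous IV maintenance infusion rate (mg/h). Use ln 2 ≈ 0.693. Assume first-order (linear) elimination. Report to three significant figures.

Vd = 9.9 L/kg × 50 kg = 495.0 L
LD = Vd × C = 495.0 × 4.64 = 2297 mg
CL = 0.693 × Vd / t½ = 0.693 × 495.0 / 54.6 = 6.283 L/h
Infusion rate = CL × Css = 6.283 × 4.64 = 29.15 mg/h

(a) 2300 mg; (b) 29.2 mg/h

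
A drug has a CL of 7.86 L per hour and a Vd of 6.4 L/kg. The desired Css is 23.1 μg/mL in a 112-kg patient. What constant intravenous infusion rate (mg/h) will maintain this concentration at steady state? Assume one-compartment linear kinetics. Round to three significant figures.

R₀ = 7.860 × 23.1 = 181.6 mg/h

182 mg/h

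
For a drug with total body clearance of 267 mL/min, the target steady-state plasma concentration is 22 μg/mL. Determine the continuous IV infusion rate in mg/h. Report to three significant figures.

352 mg/h

Convert clearance: 267 mL/min × 60 min/h ÷ 1000 mL/L = 16.02 L/h
R₀ = 16.02 × 22 = 352.4 mg/h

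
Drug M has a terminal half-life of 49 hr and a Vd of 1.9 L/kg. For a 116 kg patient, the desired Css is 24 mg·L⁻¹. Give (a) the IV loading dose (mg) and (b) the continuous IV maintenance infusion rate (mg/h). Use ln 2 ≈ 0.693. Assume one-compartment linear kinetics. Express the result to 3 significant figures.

Total Vd = 1.9 × 116 = 220.4 L
LD = Vd × C = 220.4 × 24 = 5290 mg
CL = 0.693 × Vd / t½ = 0.693 × 220.4 / 49 = 3.117 L/h
Infusion rate = CL × Css = 3.117 × 24 = 74.81 mg/h

(a) 5290 mg; (b) 74.8 mg/h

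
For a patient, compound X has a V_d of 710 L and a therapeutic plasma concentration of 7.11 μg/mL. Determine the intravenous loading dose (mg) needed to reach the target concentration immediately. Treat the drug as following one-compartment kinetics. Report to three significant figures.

LD = Vd × C = 710.0 × 7.110 = 5048 mg

5050 mg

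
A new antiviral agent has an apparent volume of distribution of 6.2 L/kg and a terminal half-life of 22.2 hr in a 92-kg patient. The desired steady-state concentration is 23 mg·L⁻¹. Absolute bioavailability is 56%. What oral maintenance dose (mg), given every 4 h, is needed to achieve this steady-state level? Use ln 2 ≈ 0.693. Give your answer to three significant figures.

Vd = 6.2 L/kg × 92 kg = 570.4 L
CL = ln 2 · Vd / t½ = 0.693 × 570.4 / 22.2 = 17.81 L/h
D = CL × Css × τ / F = 17.81 × 23 × 4 / 0.56 = 2926 mg

2930 mg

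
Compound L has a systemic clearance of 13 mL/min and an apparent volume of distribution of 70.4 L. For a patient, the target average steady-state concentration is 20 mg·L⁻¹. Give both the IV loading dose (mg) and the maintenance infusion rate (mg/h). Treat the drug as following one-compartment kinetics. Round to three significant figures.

(a) 1410 mg; (b) 15.6 mg/h

LD = Vd · C_target = 70.40 × 20 = 1408 mg
Convert clearance: 13 mL/min × 60 min/h ÷ 1000 mL/L = 0.7800 L/h
Maintenance: replace elimination → rate = CL × Css = 0.7800 × 20 = 15.60 mg/h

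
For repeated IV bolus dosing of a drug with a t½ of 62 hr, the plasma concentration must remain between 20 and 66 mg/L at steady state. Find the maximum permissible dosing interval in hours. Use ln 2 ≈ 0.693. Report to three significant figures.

k = 0.693 / t½ = 0.693 / 62 = 0.01118 h⁻¹
Between IV bolus doses, concentration decays as C = C₀·e^(−kτ), so C_peak/C_trough = e^(kτ).
τ_max = ln(C_peak/C_trough) / k = ln(66/20) / 0.01118 = 1.194 / 0.01118 = 106.8 h

107 h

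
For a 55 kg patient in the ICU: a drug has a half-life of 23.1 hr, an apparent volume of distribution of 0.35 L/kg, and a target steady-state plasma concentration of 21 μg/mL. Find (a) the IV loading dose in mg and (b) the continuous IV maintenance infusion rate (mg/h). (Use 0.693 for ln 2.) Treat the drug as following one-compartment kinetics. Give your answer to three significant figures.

Vd(total) = 55 kg × 0.35 L/kg = 19.25 L
LD = Vd × C = 19.25 × 21 = 404.3 mg
CL = 0.693 × Vd / t½ = 0.693 × 19.25 / 23.1 = 0.5775 L/h
Infusion rate = CL × Css = 0.5775 × 21 = 12.13 mg/h

(a) 404 mg; (b) 12.1 mg/h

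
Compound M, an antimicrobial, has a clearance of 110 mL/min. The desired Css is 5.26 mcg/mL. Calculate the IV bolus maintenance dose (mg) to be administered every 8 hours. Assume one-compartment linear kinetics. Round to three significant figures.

278 mg

CL = 110 mL/min = 110 × 0.06 = 6.600 L/h
D = CL × Css × τ = 6.600 × 5.26 × 8 = 277.7 mg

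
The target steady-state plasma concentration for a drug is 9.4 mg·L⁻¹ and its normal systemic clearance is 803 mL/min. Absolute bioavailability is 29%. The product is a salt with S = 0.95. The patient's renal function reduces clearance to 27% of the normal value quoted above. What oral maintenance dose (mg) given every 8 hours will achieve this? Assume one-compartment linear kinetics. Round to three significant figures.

CL = 803 mL/min × 60/1000 = 48.18 L/h
Patient clearance = 0.27 × 48.18 = 13.01 L/h
D = CL × Css × τ / F / S = 13.01 × 9.4 × 8 / 0.29 / 0.95 = 3551 mg

3550 mg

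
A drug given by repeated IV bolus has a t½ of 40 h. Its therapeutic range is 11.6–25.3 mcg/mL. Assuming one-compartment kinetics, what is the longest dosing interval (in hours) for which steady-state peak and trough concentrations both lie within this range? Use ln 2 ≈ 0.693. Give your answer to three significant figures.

45.0 h

k = 0.693 / t½ = 0.693 / 40 = 0.01733 h⁻¹
Between IV bolus doses, concentration decays as C = C₀·e^(−kτ), so C_peak/C_trough = e^(kτ).
τ_max = ln(C_peak/C_trough) / k = ln(25.3/11.6) / 0.01733 = 0.7798 / 0.01733 = 45.00 h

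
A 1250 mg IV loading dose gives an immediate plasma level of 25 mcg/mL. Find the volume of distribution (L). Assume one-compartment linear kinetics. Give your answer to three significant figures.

50.0 L

Immediately after an IV bolus, C₀ = Dose / Vd, so Vd = Dose / C₀.
Vd = 1250 / 25 = 50.00 L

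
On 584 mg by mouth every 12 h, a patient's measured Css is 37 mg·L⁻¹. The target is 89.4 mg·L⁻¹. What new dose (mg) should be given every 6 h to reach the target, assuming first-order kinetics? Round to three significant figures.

706 mg

For first-order elimination, Css ∝ F·D/(CL·τ); F and CL are unchanged, so Css ∝ D/τ.
D₂ = D₁ × (Css,target / Css,current) × (τ₂/τ₁) = 584 × (89.4/37) × (6/12) = 705.5 mg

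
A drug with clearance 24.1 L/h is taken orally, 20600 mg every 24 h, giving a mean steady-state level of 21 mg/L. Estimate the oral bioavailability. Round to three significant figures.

0.590

F·D/τ = CL·Css at steady state → F = CL·Css·τ / D.
F = 24.1 × 21 × 24 / 20600 = 0.590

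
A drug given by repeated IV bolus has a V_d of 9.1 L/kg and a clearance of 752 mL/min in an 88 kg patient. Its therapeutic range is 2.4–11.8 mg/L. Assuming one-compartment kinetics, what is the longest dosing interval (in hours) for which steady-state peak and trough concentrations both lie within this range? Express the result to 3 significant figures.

28.3 h

Vd(total) = 88 kg × 9.1 L/kg = 800.8 L
CL = 752 mL/min = 752 × 0.06 = 45.12 L/h
k = CL / Vd = 45.12 / 800.8 = 0.05634 h⁻¹
Between IV bolus doses, concentration decays as C = C₀·e^(−kτ), so C_peak/C_trough = e^(kτ).
τ_max = ln(C_peak/C_trough) / k = ln(11.8/2.4) / 0.05634 = 1.593 / 0.05634 = 28.27 h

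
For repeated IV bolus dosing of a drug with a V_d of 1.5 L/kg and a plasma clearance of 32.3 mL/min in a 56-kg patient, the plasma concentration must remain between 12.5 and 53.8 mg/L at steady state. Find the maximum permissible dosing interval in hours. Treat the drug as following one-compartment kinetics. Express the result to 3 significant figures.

63.3 h

Vd = 1.5 L/kg × 56 kg = 84.00 L
CL = 32.3 mL/min = 32.3 × 0.06 = 1.938 L/h
k = CL / Vd = 1.938 / 84.00 = 0.02307 h⁻¹
Between IV bolus doses, concentration decays as C = C₀·e^(−kτ), so C_peak/C_trough = e^(kτ).
τ_max = ln(C_peak/C_trough) / k = ln(53.8/12.5) / 0.02307 = 1.460 / 0.02307 = 63.29 h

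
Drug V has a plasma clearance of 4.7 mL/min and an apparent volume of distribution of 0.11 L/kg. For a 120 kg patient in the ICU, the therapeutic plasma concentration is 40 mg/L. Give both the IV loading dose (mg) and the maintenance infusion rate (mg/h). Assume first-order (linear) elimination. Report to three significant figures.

Vd = 0.11 L/kg × 120 kg = 13.20 L
LD = Vd · C_target = 13.20 × 40 = 528.0 mg
Convert clearance: 4.7 mL/min × 60 min/h ÷ 1000 mL/L = 0.2820 L/h
Maintenance: replace elimination → rate = CL × Css = 0.2820 × 40 = 11.28 mg/h

(a) 528 mg; (b) 11.3 mg/h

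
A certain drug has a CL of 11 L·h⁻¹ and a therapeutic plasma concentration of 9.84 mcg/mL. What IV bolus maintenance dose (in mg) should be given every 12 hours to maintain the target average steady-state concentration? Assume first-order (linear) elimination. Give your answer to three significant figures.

D = CL × Css × τ = 11.00 × 9.84 × 12 = 1299 mg

1300 mg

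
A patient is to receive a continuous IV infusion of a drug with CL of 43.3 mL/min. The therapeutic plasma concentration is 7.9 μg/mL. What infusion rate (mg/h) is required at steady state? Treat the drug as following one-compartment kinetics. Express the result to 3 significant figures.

Convert clearance: 43.3 mL/min × 60 min/h ÷ 1000 mL/L = 2.598 L/h
At steady state, infusion rate equals elimination rate: rate in = CL × Css.
Infusion rate = CL · Css = 2.598 L/h × 7.9 mg/L = 20.52 mg/h

20.5 mg/h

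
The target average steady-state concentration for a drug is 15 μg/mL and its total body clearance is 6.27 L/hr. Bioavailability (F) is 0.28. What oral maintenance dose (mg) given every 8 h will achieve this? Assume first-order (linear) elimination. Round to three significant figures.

D = CL × Css × τ / F = 6.270 × 15 × 8 / 0.28 = 2687 mg

2690 mg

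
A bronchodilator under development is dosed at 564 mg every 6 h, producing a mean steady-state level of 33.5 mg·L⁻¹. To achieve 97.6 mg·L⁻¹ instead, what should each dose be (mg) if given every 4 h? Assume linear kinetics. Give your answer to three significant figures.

With linear kinetics, Css is proportional to dose rate (D/τ) at fixed clearance.
D₂ = D₁ × (Css,target / Css,current) × (τ₂/τ₁) = 564 × (97.6/33.5) × (4/6) = 1095 mg

1100 mg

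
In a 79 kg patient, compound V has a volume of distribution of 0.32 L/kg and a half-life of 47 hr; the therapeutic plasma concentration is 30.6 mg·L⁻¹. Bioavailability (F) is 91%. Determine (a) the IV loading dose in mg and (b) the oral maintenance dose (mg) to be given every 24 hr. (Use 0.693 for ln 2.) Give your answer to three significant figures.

Vd = 0.32 L/kg × 79 kg = 25.28 L
LD = Vd × C = 25.28 × 30.6 = 773.6 mg
CL = 0.693 × Vd / t½ = 0.693 × 25.28 / 47 = 0.3727 L/h
D = CL × Css × τ / F = 0.3727 × 30.6 × 24 / 0.91 = 300.8 mg

(a) 774 mg; (b) 301 mg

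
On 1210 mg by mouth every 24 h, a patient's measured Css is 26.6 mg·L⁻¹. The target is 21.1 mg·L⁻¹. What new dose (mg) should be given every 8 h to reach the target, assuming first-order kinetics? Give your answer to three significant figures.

With linear kinetics, Css is proportional to dose rate (D/τ) at fixed clearance.
D₂ = D₁ × (Css,target / Css,current) × (τ₂/τ₁) = 1210 × (21.1/26.6) × (8/24) = 319.9 mg

320 mg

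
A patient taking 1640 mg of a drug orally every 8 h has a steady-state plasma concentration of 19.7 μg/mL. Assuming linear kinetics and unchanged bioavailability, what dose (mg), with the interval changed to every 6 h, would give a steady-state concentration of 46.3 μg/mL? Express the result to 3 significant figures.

With linear kinetics, Css is proportional to dose rate (D/τ) at fixed clearance.
D₂ = D₁ × (Css,target / Css,current) × (τ₂/τ₁) = 1640 × (46.3/19.7) × (6/8) = 2891 mg

2890 mg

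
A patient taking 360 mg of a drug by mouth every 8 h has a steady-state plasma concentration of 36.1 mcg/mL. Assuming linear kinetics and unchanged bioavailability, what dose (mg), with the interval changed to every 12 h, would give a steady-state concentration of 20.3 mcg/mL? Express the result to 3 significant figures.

304 mg

For first-order elimination, Css ∝ F·D/(CL·τ); F and CL are unchanged, so Css ∝ D/τ.
D₂ = D₁ × (Css,target / Css,current) × (τ₂/τ₁) = 360 × (20.3/36.1) × (12/8) = 303.7 mg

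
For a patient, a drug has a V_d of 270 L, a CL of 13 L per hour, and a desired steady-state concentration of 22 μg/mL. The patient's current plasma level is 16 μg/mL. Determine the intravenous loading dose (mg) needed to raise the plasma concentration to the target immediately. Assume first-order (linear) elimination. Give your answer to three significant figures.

Concentration deficit ΔC = 22 − 16 = 6.000 mg/L
LD = Vd × ΔC = 270.0 × 6.000 = 1620 mg

1620 mg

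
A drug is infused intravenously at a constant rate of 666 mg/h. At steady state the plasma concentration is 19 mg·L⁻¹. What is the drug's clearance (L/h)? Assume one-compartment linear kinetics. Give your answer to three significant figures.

35.1 L/h

At steady state, infusion rate = CL × Css, so CL = rate / Css.
CL = 666 / 19 = 35.05 L/h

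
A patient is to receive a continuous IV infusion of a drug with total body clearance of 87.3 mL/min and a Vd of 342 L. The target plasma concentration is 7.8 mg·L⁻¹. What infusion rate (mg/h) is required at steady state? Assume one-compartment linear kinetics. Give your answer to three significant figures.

Convert clearance: 87.3 mL/min × 60 min/h ÷ 1000 mL/L = 5.238 L/h
Infusion rate = CL · Css = 5.238 L/h × 7.8 mg/L = 40.86 mg/h

40.9 mg/h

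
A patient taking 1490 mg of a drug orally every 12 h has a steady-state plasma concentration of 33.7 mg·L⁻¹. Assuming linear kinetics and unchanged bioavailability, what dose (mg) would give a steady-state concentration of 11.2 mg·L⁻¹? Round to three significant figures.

For first-order elimination, Css ∝ F·D/(CL·τ); F and CL are unchanged, so Css ∝ D/τ.
D₂ = D₁ × (Css,target / Css,current) = 1490 × 11.2/33.7 = 495.2 mg

495 mg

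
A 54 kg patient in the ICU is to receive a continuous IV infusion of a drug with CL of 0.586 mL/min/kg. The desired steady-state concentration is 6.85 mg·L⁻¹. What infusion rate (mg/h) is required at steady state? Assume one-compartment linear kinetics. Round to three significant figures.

13.0 mg/h

CL = 0.586 mL/min/kg × 54 kg = 31.64 mL/min = 31.64 × 60/1000 = 1.898 L/h
Rate = CL × Css = 1.898 × 6.85 = 13.00 mg/h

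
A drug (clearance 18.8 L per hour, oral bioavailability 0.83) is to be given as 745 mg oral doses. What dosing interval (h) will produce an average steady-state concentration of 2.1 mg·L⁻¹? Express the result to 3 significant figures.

F·D/τ = CL·Css → τ = F·D / (CL·Css).
τ = 0.83 × 745 / (18.8 × 2.1) = 15.66 h

15.7 h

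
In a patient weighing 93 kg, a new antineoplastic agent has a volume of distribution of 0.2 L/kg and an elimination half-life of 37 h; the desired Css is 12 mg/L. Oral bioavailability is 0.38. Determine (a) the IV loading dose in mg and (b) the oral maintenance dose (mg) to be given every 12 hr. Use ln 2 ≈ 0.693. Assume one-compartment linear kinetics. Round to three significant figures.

Vd(total) = 93 kg × 0.2 L/kg = 18.60 L
LD = Vd × C = 18.60 × 12 = 223.2 mg
CL = 0.693 × Vd / t½ = 0.693 × 18.60 / 37 = 0.3484 L/h
D = CL × Css × τ / F = 0.3484 × 12 × 12 / 0.38 = 132.0 mg

(a) 223 mg; (b) 132 mg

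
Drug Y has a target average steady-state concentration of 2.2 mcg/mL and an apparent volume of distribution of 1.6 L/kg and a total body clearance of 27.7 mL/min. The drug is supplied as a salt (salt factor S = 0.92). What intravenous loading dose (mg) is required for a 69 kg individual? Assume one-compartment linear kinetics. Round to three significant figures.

Vd = 1.6 L/kg × 69 kg = 110.4 L
LD = Vd × C / S = 110.4 × 2.200 / 0.92 = 264.0 mg

264 mg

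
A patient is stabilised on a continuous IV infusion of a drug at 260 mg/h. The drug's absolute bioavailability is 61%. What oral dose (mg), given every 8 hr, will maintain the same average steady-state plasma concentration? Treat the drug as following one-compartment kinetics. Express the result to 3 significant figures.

To maintain the same Css, the systemic dosing rate must be unchanged: F·D/τ = infusion rate.
D = rate × τ / F = 260 × 8 / 0.61 = 3410 mg

3410 mg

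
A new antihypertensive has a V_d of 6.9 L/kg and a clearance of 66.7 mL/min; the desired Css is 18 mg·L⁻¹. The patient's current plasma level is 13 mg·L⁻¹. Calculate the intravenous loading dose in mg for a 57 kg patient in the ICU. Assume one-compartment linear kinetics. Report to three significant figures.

1970 mg

Total Vd = 6.9 × 57 = 393.3 L
Concentration deficit ΔC = 18 − 13 = 5.000 mg/L
LD = Vd × ΔC = 393.3 × 5.000 = 1967 mg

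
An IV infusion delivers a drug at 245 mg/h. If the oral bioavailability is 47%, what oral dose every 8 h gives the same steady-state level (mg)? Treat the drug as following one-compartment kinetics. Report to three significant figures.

4170 mg

To maintain the same Css, the systemic dosing rate must be unchanged: F·D/τ = infusion rate.
D = rate × τ / F = 245 × 8 / 0.47 = 4170 mg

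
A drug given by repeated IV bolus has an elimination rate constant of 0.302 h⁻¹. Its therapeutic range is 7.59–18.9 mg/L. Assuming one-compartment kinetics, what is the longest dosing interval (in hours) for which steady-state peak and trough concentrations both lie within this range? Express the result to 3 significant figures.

Between IV bolus doses, concentration decays as C = C₀·e^(−kτ), so C_peak/C_trough = e^(kτ).
τ_max = ln(C_peak/C_trough) / k = ln(18.9/7.59) / 0.3020 = 0.9123 / 0.3020 = 3.021 h

3.02 h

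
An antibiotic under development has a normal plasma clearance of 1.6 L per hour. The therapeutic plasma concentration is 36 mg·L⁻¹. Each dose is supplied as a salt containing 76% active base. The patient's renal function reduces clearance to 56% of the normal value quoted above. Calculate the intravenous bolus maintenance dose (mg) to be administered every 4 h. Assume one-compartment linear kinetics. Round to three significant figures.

170 mg

Patient clearance = 0.56 × 1.600 = 0.8960 L/h
D = CL × Css × τ / S = 0.8960 × 36 × 4 / 0.76 = 169.8 mg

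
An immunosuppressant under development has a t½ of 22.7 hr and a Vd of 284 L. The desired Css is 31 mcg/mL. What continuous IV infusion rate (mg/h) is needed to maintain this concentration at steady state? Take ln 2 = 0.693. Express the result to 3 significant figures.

269 mg/h

k = 0.693/22.7 = 0.03053 h⁻¹, so CL = k·Vd = 0.03053 × 284.0 = 8.671 L/h
Infusion rate = CL × Css = 8.671 × 31 = 268.8 mg/h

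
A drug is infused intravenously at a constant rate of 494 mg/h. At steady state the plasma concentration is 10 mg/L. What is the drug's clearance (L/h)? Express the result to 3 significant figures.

49.4 L/h

At steady state, infusion rate = CL × Css, so CL = rate / Css.
CL = 494 / 10 = 49.40 L/h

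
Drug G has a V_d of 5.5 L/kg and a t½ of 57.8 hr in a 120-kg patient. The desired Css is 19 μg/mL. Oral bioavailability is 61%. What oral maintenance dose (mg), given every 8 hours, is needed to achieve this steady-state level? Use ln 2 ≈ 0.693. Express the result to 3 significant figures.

1970 mg

Vd(total) = 120 kg × 5.5 L/kg = 660.0 L
k = 0.693/57.8 = 0.01199 h⁻¹, so CL = k·Vd = 0.01199 × 660.0 = 7.913 L/h
D = CL × Css × τ / F = 7.913 × 19 × 8 / 0.61 = 1972 mg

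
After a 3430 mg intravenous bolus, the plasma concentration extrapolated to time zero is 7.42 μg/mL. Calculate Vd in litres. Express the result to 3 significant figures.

Immediately after an IV bolus, C₀ = Dose / Vd, so Vd = Dose / C₀.
Vd = 3430 / 7.42 = 462.3 L

462 L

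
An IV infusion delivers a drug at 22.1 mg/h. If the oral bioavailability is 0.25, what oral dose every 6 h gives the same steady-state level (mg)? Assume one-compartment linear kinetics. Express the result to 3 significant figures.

530 mg

To maintain the same Css, the systemic dosing rate must be unchanged: F·D/τ = infusion rate.
D = rate × τ / F = 22.1 × 6 / 0.25 = 530.4 mg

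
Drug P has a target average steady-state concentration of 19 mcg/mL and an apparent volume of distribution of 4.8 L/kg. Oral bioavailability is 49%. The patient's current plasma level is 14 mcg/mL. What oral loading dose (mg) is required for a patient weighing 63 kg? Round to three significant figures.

3090 mg

Total Vd = 4.8 × 63 = 302.4 L
The loading dose fills Vd to the target concentration.
Concentration deficit ΔC = 19 − 14 = 5.000 mg/L
LD = Vd × ΔC / F = 302.4 × 5.000 / 0.49 = 3086 mg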